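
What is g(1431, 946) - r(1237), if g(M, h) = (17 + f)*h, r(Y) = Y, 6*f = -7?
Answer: 41224/3 ≈ 13741.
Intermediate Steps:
f = -7/6 (f = (⅙)*(-7) = -7/6 ≈ -1.1667)
g(M, h) = 95*h/6 (g(M, h) = (17 - 7/6)*h = 95*h/6)
g(1431, 946) - r(1237) = (95/6)*946 - 1*1237 = 44935/3 - 1237 = 41224/3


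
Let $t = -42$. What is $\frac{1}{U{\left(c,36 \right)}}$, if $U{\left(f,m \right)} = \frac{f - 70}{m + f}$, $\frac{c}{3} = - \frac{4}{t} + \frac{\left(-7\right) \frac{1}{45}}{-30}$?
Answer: $- \frac{114349}{219551} \approx -0.52083$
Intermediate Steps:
$c = \frac{949}{3150}$ ($c = 3 \left(- \frac{4}{-42} + \frac{\left(-7\right) \frac{1}{45}}{-30}\right) = 3 \left(\left(-4\right) \left(- \frac{1}{42}\right) + \left(-7\right) \frac{1}{45} \left(- \frac{1}{30}\right)\right) = 3 \left(\frac{2}{21} - - \frac{7}{1350}\right) = 3 \left(\frac{2}{21} + \frac{7}{1350}\right) = 3 \cdot \frac{949}{9450} = \frac{949}{3150} \approx 0.30127$)
$U{\left(f,m \right)} = \frac{-70 + f}{f + m}$
$\frac{1}{U{\left(c,36 \right)}} = \frac{1}{\frac{1}{\frac{949}{3150} + 36} \left(-70 + \frac{949}{3150}\right)} = \frac{1}{\frac{1}{\frac{114349}{3150}} \left(- \frac{219551}{3150}\right)} = \frac{1}{\frac{3150}{114349} \left(- \frac{219551}{3150}\right)} = \frac{1}{- \frac{219551}{114349}} = - \frac{114349}{219551}$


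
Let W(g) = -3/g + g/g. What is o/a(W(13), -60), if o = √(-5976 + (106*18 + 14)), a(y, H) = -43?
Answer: -I*√4054/43 ≈ -1.4807*I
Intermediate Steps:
W(g) = 1 - 3/g (W(g) = -3/g + 1 = 1 - 3/g)
o = I*√4054 (o = √(-5976 + (1908 + 14)) = √(-5976 + 1922) = √(-4054) = I*√4054 ≈ 63.671*I)
o/a(W(13), -60) = (I*√4054)/(-43) = (I*√4054)*(-1/43) = -I*√4054/43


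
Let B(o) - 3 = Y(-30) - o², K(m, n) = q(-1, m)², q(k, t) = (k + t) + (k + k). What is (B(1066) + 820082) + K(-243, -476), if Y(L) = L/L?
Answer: -255754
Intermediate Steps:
Y(L) = 1
q(k, t) = t + 3*k (q(k, t) = (k + t) + 2*k = t + 3*k)
K(m, n) = (-3 + m)² (K(m, n) = (m + 3*(-1))² = (m - 3)² = (-3 + m)²)
B(o) = 4 - o² (B(o) = 3 + (1 - o²) = 4 - o²)
(B(1066) + 820082) + K(-243, -476) = ((4 - 1*1066²) + 820082) + (-3 - 243)² = ((4 - 1*1136356) + 820082) + (-246)² = ((4 - 1136356) + 820082) + 60516 = (-1136352 + 820082) + 60516 = -316270 + 60516 = -255754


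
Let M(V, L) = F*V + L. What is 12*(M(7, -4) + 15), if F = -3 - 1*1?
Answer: -204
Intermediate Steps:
F = -4 (F = -3 - 1 = -4)
M(V, L) = L - 4*V (M(V, L) = -4*V + L = L - 4*V)
12*(M(7, -4) + 15) = 12*((-4 - 4*7) + 15) = 12*((-4 - 28) + 15) = 12*(-32 + 15) = 12*(-17) = -204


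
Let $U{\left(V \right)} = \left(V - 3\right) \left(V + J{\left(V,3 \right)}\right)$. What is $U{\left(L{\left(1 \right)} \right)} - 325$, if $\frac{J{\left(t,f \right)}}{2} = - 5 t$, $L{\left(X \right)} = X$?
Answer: $-307$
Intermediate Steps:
$J{\left(t,f \right)} = - 10 t$ ($J{\left(t,f \right)} = 2 \left(- 5 t\right) = - 10 t$)
$U{\left(V \right)} = - 9 V \left(-3 + V\right)$ ($U{\left(V \right)} = \left(V - 3\right) \left(V - 10 V\right) = \left(-3 + V\right) \left(- 9 V\right) = - 9 V \left(-3 + V\right)$)
$U{\left(L{\left(1 \right)} \right)} - 325 = 9 \cdot 1 \left(3 - 1\right) - 325 = 9 \cdot 1 \cdot 2 - 325 = 18 - 325 = -307$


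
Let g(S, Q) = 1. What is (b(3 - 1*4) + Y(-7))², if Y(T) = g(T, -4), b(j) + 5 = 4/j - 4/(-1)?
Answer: 16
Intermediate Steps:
b(j) = -1 + 4/j (b(j) = -5 + (4/j - 4/(-1)) = -5 + (4/j - 4*(-1)) = -5 + (4/j + 4) = -5 + (4 + 4/j) = -1 + 4/j)
Y(T) = 1
(b(3 - 1*4) + Y(-7))² = ((4 - (3 - 1*4))/(3 - 1*4) + 1)² = ((4 - (3 - 4))/(3 - 4) + 1)² = ((4 - 1*(-1))/(-1) + 1)² = (-(4 + 1) + 1)² = (-1*5 + 1)² = (-5 + 1)² = (-4)² = 16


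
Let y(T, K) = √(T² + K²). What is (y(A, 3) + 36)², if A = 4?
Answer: 1681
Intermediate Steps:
y(T, K) = √(K² + T²)
(y(A, 3) + 36)² = (√(3² + 4²) + 36)² = (√(9 + 16) + 36)² = (√25 + 36)² = (5 + 36)² = 41² = 1681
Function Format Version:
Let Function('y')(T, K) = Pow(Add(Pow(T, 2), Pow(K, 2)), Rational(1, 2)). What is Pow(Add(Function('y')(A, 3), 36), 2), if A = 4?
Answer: 1681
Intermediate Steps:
Function('y')(T, K) = Pow(Add(Pow(K, 2), Pow(T, 2)), Rational(1, 2))
Pow(Add(Function('y')(A, 3), 36), 2) = Pow(Add(Pow(Add(Pow(3, 2), Pow(4, 2)), Rational(1, 2)), 36), 2) = Pow(Add(Pow(Add(9, 16), Rational(1, 2)), 36), 2) = Pow(Add(Pow(25, Rational(1, 2)), 36), 2) = Pow(Add(5, 36), 2) = Pow(41, 2) = 1681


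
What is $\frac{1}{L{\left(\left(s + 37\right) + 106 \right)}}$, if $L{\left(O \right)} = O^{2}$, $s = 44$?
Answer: $\frac{1}{34969} \approx 2.8597 \cdot 10^{-5}$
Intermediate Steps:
$\frac{1}{L{\left(\left(s + 37\right) + 106 \right)}} = \frac{1}{\left(\left(44 + 37\right) + 106\right)^{2}} = \frac{1}{\left(81 + 106\right)^{2}} = \frac{1}{187^{2}} = \frac{1}{34969}$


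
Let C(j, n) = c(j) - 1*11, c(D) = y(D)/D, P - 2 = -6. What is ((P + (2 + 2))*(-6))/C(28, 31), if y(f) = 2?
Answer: 0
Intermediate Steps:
P = -4 (P = 2 - 6 = -4)
c(D) = 2/D
C(j, n) = -11 + 2/j (C(j, n) = 2/j - 1*11 = 2/j - 11 = -11 + 2/j)
((P + (2 + 2))*(-6))/C(28, 31) = ((-4 + (2 + 2))*(-6))/(-11 + 2/28) = ((-4 + 4)*(-6))/(-11 + 2*(1/28)) = (0*(-6))/(-11 + 1/14) = 0/(-153/14) = 0*(-14/153) = 0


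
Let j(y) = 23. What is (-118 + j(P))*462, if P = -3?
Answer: -43890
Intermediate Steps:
(-118 + j(P))*462 = (-118 + 23)*462 = -95*462 = -43890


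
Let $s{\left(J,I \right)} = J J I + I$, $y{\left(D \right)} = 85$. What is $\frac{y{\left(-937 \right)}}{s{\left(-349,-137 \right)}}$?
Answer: $- \frac{85}{16686874} \approx -5.0938 \cdot 10^{-6}$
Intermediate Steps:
$s{\left(J,I \right)} = I + I J^{2}$ ($s{\left(J,I \right)} = J^{2} I + I = I J^{2} + I = I + I J^{2}$)
$\frac{y{\left(-937 \right)}}{s{\left(-349,-137 \right)}} = \frac{85}{\left(-137\right) \left(1 + \left(-349\right)^{2}\right)} = \frac{85}{\left(-137\right) \left(1 + 121801\right)} = \frac{85}{\left(-137\right) 121802} = \frac{85}{-16686874} = 85 \left(- \frac{1}{16686874}\right) = - \frac{85}{16686874}$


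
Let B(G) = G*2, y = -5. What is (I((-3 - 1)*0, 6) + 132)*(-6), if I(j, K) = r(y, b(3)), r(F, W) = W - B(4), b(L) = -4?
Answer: -720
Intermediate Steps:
B(G) = 2*G
r(F, W) = -8 + W (r(F, W) = W - 2*4 = W - 1*8 = W - 8 = -8 + W)
I(j, K) = -12 (I(j, K) = -8 - 4 = -12)
(I((-3 - 1)*0, 6) + 132)*(-6) = (-12 + 132)*(-6) = 120*(-6) = -720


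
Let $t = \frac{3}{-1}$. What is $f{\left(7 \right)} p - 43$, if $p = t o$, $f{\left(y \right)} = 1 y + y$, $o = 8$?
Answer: $-379$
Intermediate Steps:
$t = -3$ ($t = 3 \left(-1\right) = -3$)
$f{\left(y \right)} = 2 y$ ($f{\left(y \right)} = y + y = 2 y$)
$p = -24$ ($p = \left(-3\right) 8 = -24$)
$f{\left(7 \right)} p - 43 = 2 \cdot 7 \left(-24\right) - 43 = 14 \left(-24\right) - 43 = -336 - 43 = -379$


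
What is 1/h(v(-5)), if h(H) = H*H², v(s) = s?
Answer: -1/125 ≈ -0.0080000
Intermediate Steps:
h(H) = H³
1/h(v(-5)) = 1/((-5)³) = 1/(-125) = -1/125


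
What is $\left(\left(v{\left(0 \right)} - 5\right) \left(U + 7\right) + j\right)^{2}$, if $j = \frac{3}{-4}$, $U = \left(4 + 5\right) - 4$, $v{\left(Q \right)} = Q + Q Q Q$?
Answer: $\frac{59049}{16} \approx 3690.6$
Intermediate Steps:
$v{\left(Q \right)} = Q + Q^{3}$ ($v{\left(Q \right)} = Q + Q Q^{2} = Q + Q^{3}$)
$U = 5$ ($U = 9 - 4 = 5$)
$j = - \frac{3}{4}$ ($j = 3 \left(- \frac{1}{4}\right) = - \frac{3}{4} \approx -0.75$)
$\left(\left(v{\left(0 \right)} - 5\right) \left(U + 7\right) + j\right)^{2} = \left(\left(\left(0 + 0^{3}\right) - 5\right) \left(5 + 7\right) - \frac{3}{4}\right)^{2} = \left(\left(\left(0 + 0\right) - 5\right) 12 - \frac{3}{4}\right)^{2} = \left(\left(0 - 5\right) 12 - \frac{3}{4}\right)^{2} = \left(\left(-5\right) 12 - \frac{3}{4}\right)^{2} = \left(-60 - \frac{3}{4}\right)^{2} = \left(- \frac{243}{4}\right)^{2} = \frac{59049}{16}$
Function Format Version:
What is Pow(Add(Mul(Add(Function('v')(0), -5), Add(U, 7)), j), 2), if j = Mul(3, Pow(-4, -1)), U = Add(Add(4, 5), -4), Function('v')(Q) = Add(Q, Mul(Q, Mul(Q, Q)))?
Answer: Rational(59049, 16) ≈ 3690.6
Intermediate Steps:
Function('v')(Q) = Add(Q, Pow(Q, 3)) (Function('v')(Q) = Add(Q, Mul(Q, Pow(Q, 2))) = Add(Q, Pow(Q, 3)))
U = 5 (U = Add(9, -4) = 5)
j = Rational(-3, 4) (j = Mul(3, Rational(-1, 4)) = Rational(-3, 4) ≈ -0.75000)
Pow(Add(Mul(Add(Function('v')(0), -5), Add(U, 7)), j), 2) = Pow(Add(Mul(Add(Add(0, Pow(0, 3)), -5), Add(5, 7)), Rational(-3, 4)), 2) = Pow(Add(Mul(Add(Add(0, 0), -5), 12), Rational(-3, 4)), 2) = Pow(Add(Mul(Add(0, -5), 12), Rational(-3, 4)), 2) = Pow(Add(Mul(-5, 12), Rational(-3, 4)), 2) = Pow(Add(-60, Rational(-3, 4)), 2) = Pow(Rational(-243, 4), 2) = Rational(59049, 16)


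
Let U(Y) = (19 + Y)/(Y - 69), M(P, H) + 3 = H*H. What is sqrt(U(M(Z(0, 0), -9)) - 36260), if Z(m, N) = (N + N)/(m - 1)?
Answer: I*sqrt(326243)/3 ≈ 190.39*I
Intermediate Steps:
Z(m, N) = 2*N/(-1 + m) (Z(m, N) = (2*N)/(-1 + m) = 2*N/(-1 + m))
M(P, H) = -3 + H**2 (M(P, H) = -3 + H*H = -3 + H**2)
U(Y) = (19 + Y)/(-69 + Y)
sqrt(U(M(Z(0, 0), -9)) - 36260) = sqrt((19 + (-3 + (-9)**2))/(-69 + (-3 + (-9)**2)) - 36260) = sqrt((19 + (-3 + 81))/(-69 + (-3 + 81)) - 36260) = sqrt((19 + 78)/(-69 + 78) - 36260) = sqrt(97/9 - 36260) = sqrt(-326243/9) = I*sqrt(326243)/3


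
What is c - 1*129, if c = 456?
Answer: 327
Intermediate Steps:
c - 1*129 = 456 - 1*129 = 456 - 129 = 327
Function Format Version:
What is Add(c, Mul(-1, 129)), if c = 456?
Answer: 327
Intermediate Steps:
Add(c, Mul(-1, 129)) = Add(456, Mul(-1, 129)) = Add(456, -129) = 327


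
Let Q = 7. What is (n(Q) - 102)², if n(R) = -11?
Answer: 12769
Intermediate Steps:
(n(Q) - 102)² = (-11 - 102)² = (-113)² = 12769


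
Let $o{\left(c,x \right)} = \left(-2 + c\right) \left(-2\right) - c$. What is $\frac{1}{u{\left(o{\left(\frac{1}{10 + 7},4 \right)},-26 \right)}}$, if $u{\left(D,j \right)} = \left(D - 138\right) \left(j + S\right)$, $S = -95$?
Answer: $\frac{17}{276001} \approx 6.1594 \cdot 10^{-5}$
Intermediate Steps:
$o{\left(c,x \right)} = 4 - 3 c$ ($o{\left(c,x \right)} = \left(4 - 2 c\right) - c = 4 - 3 c$)
$u{\left(D,j \right)} = \left(-138 + D\right) \left(-95 + j\right)$ ($u{\left(D,j \right)} = \left(D - 138\right) \left(j - 95\right) = \left(-138 + D\right) \left(-95 + j\right)$)
$\frac{1}{u{\left(o{\left(\frac{1}{10 + 7},4 \right)},-26 \right)}} = \frac{1}{13110 - -3588 - 95 \left(4 - \frac{3}{10 + 7}\right) + \left(4 - \frac{3}{10 + 7}\right) \left(-26\right)} = \frac{1}{13110 + 3588 - 95 \left(4 - \frac{3}{17}\right) + \left(4 - \frac{3}{17}\right) \left(-26\right)} = \frac{1}{13110 + 3588 - \frac{6175}{17} + \frac{65}{17} \left(-26\right)} = \frac{1}{13110 + 3588 - \frac{6175}{17} - \frac{1690}{17}} = \frac{1}{\frac{276001}{17}} = \frac{17}{276001}$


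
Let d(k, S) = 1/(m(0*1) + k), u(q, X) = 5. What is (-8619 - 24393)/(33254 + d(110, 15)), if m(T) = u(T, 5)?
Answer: -1265460/1274737 ≈ -0.99272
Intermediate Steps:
m(T) = 5
d(k, S) = 1/(5 + k)
(-8619 - 24393)/(33254 + d(110, 15)) = (-8619 - 24393)/(33254 + 1/(5 + 110)) = -33012/(33254 + 1/115) = -33012/3824211/115 = -33012*115/3824211 = -1265460/1274737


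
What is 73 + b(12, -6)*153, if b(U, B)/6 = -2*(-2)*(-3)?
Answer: -10943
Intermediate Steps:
b(U, B) = -72 (b(U, B) = 6*(-2*(-2)*(-3)) = 6*(4*(-3)) = 6*(-12) = -72)
73 + b(12, -6)*153 = 73 - 72*153 = 73 - 11016 = -10943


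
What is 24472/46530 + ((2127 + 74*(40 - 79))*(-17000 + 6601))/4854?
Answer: 61228779803/37642770 ≈ 1626.6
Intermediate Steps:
24472/46530 + ((2127 + 74*(40 - 79))*(-17000 + 6601))/4854 = 24472*(1/46530) + ((2127 + 74*(-39))*(-10399))*(1/4854) = 12236/23265 + ((2127 - 2886)*(-10399))*(1/4854) = 12236/23265 - 759*(-10399)*(1/4854) = 12236/23265 + 7892841*(1/4854) = 12236/23265 + 2630947/1618 = 61228779803/37642770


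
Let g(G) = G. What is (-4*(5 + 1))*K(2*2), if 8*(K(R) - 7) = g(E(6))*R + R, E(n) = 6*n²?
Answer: -2772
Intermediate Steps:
K(R) = 7 + 217*R/8 (K(R) = 7 + ((6*6²)*R + R)/8 = 7 + ((6*36)*R + R)/8 = 7 + (216*R + R)/8 = 7 + (217*R)/8 = 7 + 217*R/8)
(-4*(5 + 1))*K(2*2) = (-4*(5 + 1))*(7 + 217*(2*2)/8) = (-4*6)*(7 + (217/8)*4) = -24*(7 + 217/2) = -24*231/2 = -2772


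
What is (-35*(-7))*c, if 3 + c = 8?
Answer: 1225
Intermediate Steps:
c = 5 (c = -3 + 8 = 5)
(-35*(-7))*c = -35*(-7)*5 = 245*5 = 1225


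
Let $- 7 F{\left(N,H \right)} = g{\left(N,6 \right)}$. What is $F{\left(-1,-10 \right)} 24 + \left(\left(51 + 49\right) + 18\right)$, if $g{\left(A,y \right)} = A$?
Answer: $\frac{850}{7} \approx 121.43$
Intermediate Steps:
$F{\left(N,H \right)} = - \frac{N}{7}$
$F{\left(-1,-10 \right)} 24 + \left(\left(51 + 49\right) + 18\right) = \left(- \frac{1}{7}\right) \left(-1\right) 24 + \left(\left(51 + 49\right) + 18\right) = \frac{1}{7} \cdot 24 + \left(100 + 18\right) = \frac{24}{7} + 118 = \frac{850}{7}$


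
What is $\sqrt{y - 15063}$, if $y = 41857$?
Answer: $\sqrt{26794} \approx 163.69$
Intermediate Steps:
$\sqrt{y - 15063} = \sqrt{41857 - 15063} = \sqrt{26794}$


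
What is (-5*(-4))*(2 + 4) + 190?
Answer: 310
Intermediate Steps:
(-5*(-4))*(2 + 4) + 190 = 20*6 + 190 = 120 + 190 = 310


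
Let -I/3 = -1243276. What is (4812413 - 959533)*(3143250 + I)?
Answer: 26481144764640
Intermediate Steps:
I = 3729828 (I = -3*(-1243276) = 3729828)
(4812413 - 959533)*(3143250 + I) = (4812413 - 959533)*(3143250 + 3729828) = 3852880*6873078 = 26481144764640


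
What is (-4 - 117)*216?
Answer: -26136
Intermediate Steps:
(-4 - 117)*216 = -121*216 = -26136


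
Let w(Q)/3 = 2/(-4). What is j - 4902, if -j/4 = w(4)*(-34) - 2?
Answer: -5098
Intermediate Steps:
w(Q) = -3/2 (w(Q) = 3*(2/(-4)) = 3*(2*(-¼)) = 3*(-½) = -3/2)
j = -196 (j = -4*(-3/2*(-34) - 2) = -4*(51 - 2) = -4*49 = -196)
j - 4902 = -196 - 4902 = -5098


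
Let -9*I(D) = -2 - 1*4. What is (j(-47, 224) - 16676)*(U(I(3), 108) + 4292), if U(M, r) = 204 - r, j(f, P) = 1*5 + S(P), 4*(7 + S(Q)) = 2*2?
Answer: -73178676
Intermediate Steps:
S(Q) = -6 (S(Q) = -7 + (2*2)/4 = -7 + (1/4)*4 = -7 + 1 = -6)
j(f, P) = -1 (j(f, P) = 1*5 - 6 = 5 - 6 = -1)
I(D) = 2/3 (I(D) = -(-2 - 1*4)/9 = -(-2 - 4)/9 = -1/9*(-6) = 2/3)
(j(-47, 224) - 16676)*(U(I(3), 108) + 4292) = (-1 - 16676)*((204 - 1*108) + 4292) = -16677*((204 - 108) + 4292) = -16677*(96 + 4292) = -16677*4388 = -73178676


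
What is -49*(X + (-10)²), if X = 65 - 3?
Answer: -7938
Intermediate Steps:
X = 62
-49*(X + (-10)²) = -49*(62 + (-10)²) = -49*(62 + 100) = -49*162 = -7938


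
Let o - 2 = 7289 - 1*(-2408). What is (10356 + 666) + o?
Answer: 20721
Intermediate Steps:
o = 9699 (o = 2 + (7289 - 1*(-2408)) = 2 + (7289 + 2408) = 2 + 9697 = 9699)
(10356 + 666) + o = (10356 + 666) + 9699 = 11022 + 9699 = 20721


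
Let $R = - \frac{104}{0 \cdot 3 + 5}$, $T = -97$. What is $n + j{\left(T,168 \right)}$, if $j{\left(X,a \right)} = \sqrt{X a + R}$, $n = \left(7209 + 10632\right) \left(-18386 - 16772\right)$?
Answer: $-627253878 + \frac{4 i \sqrt{25495}}{5} \approx -6.2725 \cdot 10^{8} + 127.74 i$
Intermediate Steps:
$n = -627253878$ ($n = 17841 \left(-35158\right) = -627253878$)
$R = - \frac{104}{5}$ ($R = - \frac{104}{0 + 5} = - \frac{104}{5} \approx -20.8$)
$j{\left(X,a \right)} = \sqrt{- \frac{104}{5} + X a}$ ($j{\left(X,a \right)} = \sqrt{X a - \frac{104}{5}} = \sqrt{- \frac{104}{5} + X a}$)
$n + j{\left(T,168 \right)} = -627253878 + \frac{\sqrt{-520 + 25 \left(-97\right) 168}}{5} = -627253878 + \frac{\sqrt{-520 - 407400}}{5} = -627253878 + \frac{\sqrt{-407920}}{5} = -627253878 + \frac{4 i \sqrt{25495}}{5}$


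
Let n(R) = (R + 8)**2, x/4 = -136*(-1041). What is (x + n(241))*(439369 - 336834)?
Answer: 64423253175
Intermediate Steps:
x = 566304 (x = 4*(-136*(-1041)) = 4*141576 = 566304)
n(R) = (8 + R)**2
(x + n(241))*(439369 - 336834) = (566304 + (8 + 241)**2)*(439369 - 336834) = (566304 + 249**2)*102535 = (566304 + 62001)*102535 = 628305*102535 = 64423253175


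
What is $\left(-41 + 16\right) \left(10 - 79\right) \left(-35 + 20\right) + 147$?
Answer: $-25728$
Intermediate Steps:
$\left(-41 + 16\right) \left(10 - 79\right) \left(-35 + 20\right) + 147 = \left(-25\right) \left(-69\right) \left(-15\right) + 147 = 1725 \left(-15\right) + 147 = -25875 + 147 = -25728$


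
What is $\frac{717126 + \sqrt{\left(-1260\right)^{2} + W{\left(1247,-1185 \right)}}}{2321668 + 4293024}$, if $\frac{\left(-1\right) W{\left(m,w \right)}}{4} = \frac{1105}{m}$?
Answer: $\frac{358563}{3307346} + \frac{\sqrt{617181694165}}{4124260462} \approx 0.1086$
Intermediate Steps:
$W{\left(m,w \right)} = - \frac{4420}{m}$ ($W{\left(m,w \right)} = - 4 \frac{1105}{m} = - \frac{4420}{m}$)
$\frac{717126 + \sqrt{\left(-1260\right)^{2} + W{\left(1247,-1185 \right)}}}{2321668 + 4293024} = \frac{717126 + \sqrt{\left(-1260\right)^{2} - \frac{4420}{1247}}}{2321668 + 4293024} = \frac{717126 + \sqrt{1587600 - \frac{4420}{1247}}}{6614692} = \left(717126 + \sqrt{1587600 - \frac{4420}{1247}}\right) \frac{1}{6614692} = \left(717126 + \sqrt{\frac{1979732780}{1247}}\right) \frac{1}{6614692} = \left(717126 + \frac{2 \sqrt{617181694165}}{1247}\right) \frac{1}{6614692} = \frac{358563}{3307346} + \frac{\sqrt{617181694165}}{4124260462}$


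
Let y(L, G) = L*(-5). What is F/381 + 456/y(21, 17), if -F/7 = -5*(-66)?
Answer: -46254/4445 ≈ -10.406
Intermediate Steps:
F = -2310 (F = -(-35)*(-66) = -7*330 = -2310)
y(L, G) = -5*L
F/381 + 456/y(21, 17) = -2310/381 + 456/((-5*21)) = -2310*1/381 + 456/(-105) = -770/127 + 456*(-1/105) = -770/127 - 152/35 = -46254/4445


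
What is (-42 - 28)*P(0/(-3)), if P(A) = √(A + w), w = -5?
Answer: -70*I*√5 ≈ -156.52*I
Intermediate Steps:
P(A) = √(-5 + A) (P(A) = √(A - 5) = √(-5 + A))
(-42 - 28)*P(0/(-3)) = (-42 - 28)*√(-5 + 0/(-3)) = -70*√(-5 + 0*(-⅓)) = -70*√(-5 + 0) = -70*I*√5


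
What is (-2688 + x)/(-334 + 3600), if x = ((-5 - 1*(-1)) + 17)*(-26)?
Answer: -1513/1633 ≈ -0.92652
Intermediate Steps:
x = -338 (x = ((-5 + 1) + 17)*(-26) = (-4 + 17)*(-26) = 13*(-26) = -338)
(-2688 + x)/(-334 + 3600) = (-2688 - 338)/(-334 + 3600) = -3026/3266 = -3026*1/3266 = -1513/1633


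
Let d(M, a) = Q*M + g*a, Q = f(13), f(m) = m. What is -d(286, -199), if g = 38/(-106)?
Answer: -200835/53 ≈ -3789.3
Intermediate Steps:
g = -19/53 (g = 38*(-1/106) = -19/53 ≈ -0.35849)
Q = 13
d(M, a) = 13*M - 19*a/53
-d(286, -199) = -(13*286 - 19/53*(-199)) = -(3718 + 3781/53) = -1*200835/53 = -200835/53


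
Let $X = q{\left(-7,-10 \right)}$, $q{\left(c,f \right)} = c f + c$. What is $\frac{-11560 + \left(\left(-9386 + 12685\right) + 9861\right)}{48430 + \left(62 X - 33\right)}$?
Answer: $\frac{1600}{52303} \approx 0.030591$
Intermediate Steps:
$q{\left(c,f \right)} = c + c f$
$X = 63$ ($X = - 7 \left(1 - 10\right) = \left(-7\right) \left(-9\right) = 63$)
$\frac{-11560 + \left(\left(-9386 + 12685\right) + 9861\right)}{48430 + \left(62 X - 33\right)} = \frac{-11560 + \left(\left(-9386 + 12685\right) + 9861\right)}{48430 + \left(62 \cdot 63 - 33\right)} = \frac{-11560 + \left(3299 + 9861\right)}{48430 + \left(3906 - 33\right)} = \frac{-11560 + 13160}{48430 + 3873} = \frac{1600}{52303}$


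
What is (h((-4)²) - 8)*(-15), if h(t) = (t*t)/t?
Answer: -120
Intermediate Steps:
h(t) = t (h(t) = t²/t = t)
(h((-4)²) - 8)*(-15) = ((-4)² - 8)*(-15) = (16 - 8)*(-15) = 8*(-15) = -120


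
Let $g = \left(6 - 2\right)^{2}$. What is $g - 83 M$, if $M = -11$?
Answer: $929$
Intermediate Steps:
$g = 16$ ($g = 4^{2} = 16$)
$g - 83 M = 16 - -913 = 16 + 913 = 929$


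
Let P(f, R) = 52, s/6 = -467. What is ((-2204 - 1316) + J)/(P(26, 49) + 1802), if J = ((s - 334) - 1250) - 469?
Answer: -8375/1854 ≈ -4.5173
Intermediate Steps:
s = -2802 (s = 6*(-467) = -2802)
J = -4855 (J = ((-2802 - 334) - 1250) - 469 = (-3136 - 1250) - 469 = -4386 - 469 = -4855)
((-2204 - 1316) + J)/(P(26, 49) + 1802) = ((-2204 - 1316) - 4855)/(52 + 1802) = (-3520 - 4855)/1854 = -8375*1/1854 = -8375/1854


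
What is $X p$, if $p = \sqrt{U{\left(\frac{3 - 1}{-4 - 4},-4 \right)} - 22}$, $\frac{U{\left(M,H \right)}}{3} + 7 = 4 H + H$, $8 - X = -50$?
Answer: $58 i \sqrt{103} \approx 588.64 i$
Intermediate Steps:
$X = 58$ ($X = 8 - -50 = 8 + 50 = 58$)
$U{\left(M,H \right)} = -21 + 15 H$ ($U{\left(M,H \right)} = -21 + 3 \left(4 H + H\right) = -21 + 3 \cdot 5 H = -21 + 15 H$)
$p = i \sqrt{103}$ ($p = \sqrt{\left(-21 + 15 \left(-4\right)\right) - 22} = \sqrt{\left(-21 - 60\right) - 22} = \sqrt{-81 - 22} = \sqrt{-103} = i \sqrt{103} \approx 10.149 i$)
$X p = 58 i \sqrt{103}$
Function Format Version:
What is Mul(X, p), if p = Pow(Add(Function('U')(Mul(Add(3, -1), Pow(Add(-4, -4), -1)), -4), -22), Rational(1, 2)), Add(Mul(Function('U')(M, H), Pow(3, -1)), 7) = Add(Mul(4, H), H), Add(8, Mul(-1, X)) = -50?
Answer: Mul(58, I, Pow(103, Rational(1, 2))) ≈ Mul(588.64, I)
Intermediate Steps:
X = 58 (X = Add(8, Mul(-1, -50)) = Add(8, 50) = 58)
Function('U')(M, H) = Add(-21, Mul(15, H)) (Function('U')(M, H) = Add(-21, Mul(3, Add(Mul(4, H), H))) = Add(-21, Mul(3, Mul(5, H))) = Add(-21, Mul(15, H)))
p = Mul(I, Pow(103, Rational(1, 2))) (p = Pow(Add(Add(-21, Mul(15, -4)), -22), Rational(1, 2)) = Pow(Add(Add(-21, -60), -22), Rational(1, 2)) = Pow(Add(-81, -22), Rational(1, 2)) = Pow(-103, Rational(1, 2)) = Mul(I, Pow(103, Rational(1, 2))) ≈ Mul(10.149, I))
Mul(X, p) = Mul(58, Mul(I, Pow(103, Rational(1, 2)))) = Mul(58, I, Pow(103, Rational(1, 2)))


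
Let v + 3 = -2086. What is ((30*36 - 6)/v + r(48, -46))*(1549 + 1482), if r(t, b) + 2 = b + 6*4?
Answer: -155217510/2089 ≈ -74302.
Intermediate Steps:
v = -2089 (v = -3 - 2086 = -2089)
r(t, b) = 22 + b (r(t, b) = -2 + (b + 6*4) = -2 + (b + 24) = -2 + (24 + b) = 22 + b)
((30*36 - 6)/v + r(48, -46))*(1549 + 1482) = ((30*36 - 6)/(-2089) + (22 - 46))*(1549 + 1482) = ((1080 - 6)*(-1/2089) - 24)*3031 = (1074*(-1/2089) - 24)*3031 = (-1074/2089 - 24)*3031 = -51210/2089*3031 = -155217510/2089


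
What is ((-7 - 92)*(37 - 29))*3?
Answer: -2376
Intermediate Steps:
((-7 - 92)*(37 - 29))*3 = -99*8*3 = -792*3 = -2376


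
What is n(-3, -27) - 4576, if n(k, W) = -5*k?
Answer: -4561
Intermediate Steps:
n(-3, -27) - 4576 = -5*(-3) - 4576 = 15 - 4576 = -4561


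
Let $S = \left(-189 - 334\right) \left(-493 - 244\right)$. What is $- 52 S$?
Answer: $-20043452$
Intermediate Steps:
$S = 385451$ ($S = \left(-523\right) \left(-737\right) = 385451$)
$- 52 S = \left(-52\right) 385451 = -20043452$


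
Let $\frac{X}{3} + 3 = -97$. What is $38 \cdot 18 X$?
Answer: $-205200$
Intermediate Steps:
$X = -300$ ($X = -9 + 3 \left(-97\right) = -9 - 291 = -300$)
$38 \cdot 18 X = 38 \cdot 18 \left(-300\right) = 684 \left(-300\right) = -205200$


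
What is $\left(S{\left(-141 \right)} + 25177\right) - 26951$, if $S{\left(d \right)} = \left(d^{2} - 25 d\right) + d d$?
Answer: $41513$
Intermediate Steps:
$S{\left(d \right)} = - 25 d + 2 d^{2}$ ($S{\left(d \right)} = \left(d^{2} - 25 d\right) + d^{2} = - 25 d + 2 d^{2}$)
$\left(S{\left(-141 \right)} + 25177\right) - 26951 = \left(- 141 \left(-25 + 2 \left(-141\right)\right) + 25177\right) - 26951 = \left(- 141 \left(-25 - 282\right) + 25177\right) - 26951 = \left(\left(-141\right) \left(-307\right) + 25177\right) - 26951 = \left(43287 + 25177\right) - 26951 = 68464 - 26951 = 41513$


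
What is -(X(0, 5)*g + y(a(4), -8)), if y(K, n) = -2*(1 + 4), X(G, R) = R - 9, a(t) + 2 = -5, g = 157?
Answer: 638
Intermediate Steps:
a(t) = -7 (a(t) = -2 - 5 = -7)
X(G, R) = -9 + R
y(K, n) = -10 (y(K, n) = -2*5 = -10)
-(X(0, 5)*g + y(a(4), -8)) = -((-9 + 5)*157 - 10) = -(-4*157 - 10) = -(-628 - 10) = -1*(-638) = 638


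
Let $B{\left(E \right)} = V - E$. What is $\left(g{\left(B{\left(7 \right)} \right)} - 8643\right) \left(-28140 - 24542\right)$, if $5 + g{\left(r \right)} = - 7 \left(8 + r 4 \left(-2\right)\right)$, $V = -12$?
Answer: $514597776$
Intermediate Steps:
$B{\left(E \right)} = -12 - E$
$g{\left(r \right)} = -61 + 56 r$ ($g{\left(r \right)} = -5 - 7 \left(8 + r 4 \left(-2\right)\right) = -5 - 7 \left(8 + 4 r \left(-2\right)\right) = -5 - 7 \left(8 - 8 r\right) = -5 + \left(-56 + 56 r\right) = -61 + 56 r$)
$\left(g{\left(B{\left(7 \right)} \right)} - 8643\right) \left(-28140 - 24542\right) = \left(\left(-61 + 56 \left(-12 - 7\right)\right) - 8643\right) \left(-28140 - 24542\right) = \left(\left(-61 + 56 \left(-12 - 7\right)\right) - 8643\right) \left(-52682\right) = \left(\left(-61 + 56 \left(-19\right)\right) - 8643\right) \left(-52682\right) = \left(\left(-61 - 1064\right) - 8643\right) \left(-52682\right) = \left(-1125 - 8643\right) \left(-52682\right) = \left(-9768\right) \left(-52682\right) = 514597776$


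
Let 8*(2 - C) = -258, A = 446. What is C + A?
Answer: 1921/4 ≈ 480.25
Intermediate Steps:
C = 137/4 (C = 2 - 1/8*(-258) = 2 + 129/4 = 137/4 ≈ 34.250)
C + A = 137/4 + 446 = 1921/4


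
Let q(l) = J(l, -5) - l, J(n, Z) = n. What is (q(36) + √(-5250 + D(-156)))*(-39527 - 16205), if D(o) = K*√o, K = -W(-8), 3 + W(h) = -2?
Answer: -55732*√(-5250 + 10*I*√39) ≈ -24017.0 - 4.0382e+6*I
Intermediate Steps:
W(h) = -5 (W(h) = -3 - 2 = -5)
K = 5 (K = -1*(-5) = 5)
q(l) = 0 (q(l) = l - l = 0)
D(o) = 5*√o
(q(36) + √(-5250 + D(-156)))*(-39527 - 16205) = (0 + √(-5250 + 5*√(-156)))*(-39527 - 16205) = (0 + √(-5250 + 5*(2*I*√39)))*(-55732) = (0 + √(-5250 + 10*I*√39))*(-55732) = √(-5250 + 10*I*√39)*(-55732) = -55732*√(-5250 + 10*I*√39)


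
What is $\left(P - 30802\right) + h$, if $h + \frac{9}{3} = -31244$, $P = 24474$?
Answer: $-37575$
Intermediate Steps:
$h = -31247$ ($h = -3 - 31244 = -31247$)
$\left(P - 30802\right) + h = \left(24474 - 30802\right) - 31247 = -6328 - 31247 = -37575$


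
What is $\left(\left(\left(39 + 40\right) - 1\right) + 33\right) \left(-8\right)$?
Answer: $-888$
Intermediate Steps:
$\left(\left(\left(39 + 40\right) - 1\right) + 33\right) \left(-8\right) = \left(\left(79 - 1\right) + 33\right) \left(-8\right) = \left(78 + 33\right) \left(-8\right) = 111 \left(-8\right) = -888$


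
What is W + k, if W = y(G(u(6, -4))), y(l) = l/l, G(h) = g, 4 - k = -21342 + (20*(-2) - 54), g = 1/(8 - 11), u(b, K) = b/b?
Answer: 21441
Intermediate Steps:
u(b, K) = 1
g = -⅓ (g = 1/(-3) = -⅓ ≈ -0.33333)
k = 21440 (k = 4 - (-21342 + (20*(-2) - 54)) = 4 - (-21342 + (-40 - 54)) = 4 - (-21342 - 94) = 4 - 1*(-21436) = 4 + 21436 = 21440)
G(h) = -⅓
y(l) = 1
W = 1
W + k = 1 + 21440 = 21441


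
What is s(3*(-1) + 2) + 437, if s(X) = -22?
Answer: 415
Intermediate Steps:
s(3*(-1) + 2) + 437 = -22 + 437 = 415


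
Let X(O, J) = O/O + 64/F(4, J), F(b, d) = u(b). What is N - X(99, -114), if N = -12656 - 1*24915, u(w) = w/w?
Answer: -37636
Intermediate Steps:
u(w) = 1
F(b, d) = 1
X(O, J) = 65 (X(O, J) = O/O + 64/1 = 1 + 64*1 = 1 + 64 = 65)
N = -37571 (N = -12656 - 24915 = -37571)
N - X(99, -114) = -37571 - 1*65 = -37571 - 65 = -37636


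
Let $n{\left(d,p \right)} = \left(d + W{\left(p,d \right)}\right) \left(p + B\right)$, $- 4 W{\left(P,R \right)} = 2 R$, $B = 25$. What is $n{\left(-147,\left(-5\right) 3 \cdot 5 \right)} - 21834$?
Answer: $-18159$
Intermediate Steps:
$W{\left(P,R \right)} = - \frac{R}{2}$ ($W{\left(P,R \right)} = - \frac{2 R}{4} = - \frac{R}{2}$)
$n{\left(d,p \right)} = \frac{d \left(25 + p\right)}{2}$ ($n{\left(d,p \right)} = \left(d - \frac{d}{2}\right) \left(p + 25\right) = \frac{d}{2} \left(25 + p\right) = \frac{d \left(25 + p\right)}{2}$)
$n{\left(-147,\left(-5\right) 3 \cdot 5 \right)} - 21834 = \frac{1}{2} \left(-147\right) \left(25 + \left(-5\right) 3 \cdot 5\right) - 21834 = \frac{1}{2} \left(-147\right) \left(25 - 75\right) - 21834 = \frac{1}{2} \left(-147\right) \left(-50\right) - 21834 = 3675 - 21834 = -18159$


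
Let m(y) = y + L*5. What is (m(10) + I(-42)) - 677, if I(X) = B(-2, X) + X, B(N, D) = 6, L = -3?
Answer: -718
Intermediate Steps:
I(X) = 6 + X
m(y) = -15 + y (m(y) = y - 3*5 = y - 15 = -15 + y)
(m(10) + I(-42)) - 677 = ((-15 + 10) + (6 - 42)) - 677 = (-5 - 36) - 677 = -41 - 677 = -718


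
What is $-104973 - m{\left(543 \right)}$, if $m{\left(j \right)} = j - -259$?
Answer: $-105775$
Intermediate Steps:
$m{\left(j \right)} = 259 + j$ ($m{\left(j \right)} = j + 259 = 259 + j$)
$-104973 - m{\left(543 \right)} = -104973 - \left(259 + 543\right) = -104973 - 802 = -105775$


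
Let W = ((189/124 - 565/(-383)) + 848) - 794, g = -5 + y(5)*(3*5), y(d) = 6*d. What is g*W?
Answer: 1204621675/47492 ≈ 25365.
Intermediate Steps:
g = 445 (g = -5 + (6*5)*(3*5) = -5 + 30*15 = -5 + 450 = 445)
W = 2707015/47492 (W = ((189*(1/124) - 565*(-1/383)) + 848) - 794 = ((189/124 + 565/383) + 848) - 794 = (142447/47492 + 848) - 794 = 40415663/47492 - 794 = 2707015/47492 ≈ 56.999)
g*W = 445*(2707015/47492) = 1204621675/47492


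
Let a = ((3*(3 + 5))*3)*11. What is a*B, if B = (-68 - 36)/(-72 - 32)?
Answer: 792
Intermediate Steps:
B = 1 (B = -104/(-104) = -104*(-1/104) = 1)
a = 792 (a = ((3*8)*3)*11 = (24*3)*11 = 72*11 = 792)
a*B = 792*1 = 792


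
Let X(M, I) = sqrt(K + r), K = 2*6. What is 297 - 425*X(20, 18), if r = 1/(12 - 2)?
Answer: 297 - 935*sqrt(10)/2 ≈ -1181.4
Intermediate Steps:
K = 12
r = 1/10 ≈ 0.10000
X(M, I) = 11*sqrt(10)/10 (X(M, I) = sqrt(12 + 1/10) = sqrt(121/10) = 11*sqrt(10)/10)
297 - 425*X(20, 18) = 297 - 935*sqrt(10)/2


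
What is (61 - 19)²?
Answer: 1764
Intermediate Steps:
(61 - 19)² = 42² = 1764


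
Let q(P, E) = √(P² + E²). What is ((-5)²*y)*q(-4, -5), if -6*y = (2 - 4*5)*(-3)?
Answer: -225*√41 ≈ -1440.7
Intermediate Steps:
q(P, E) = √(E² + P²)
y = -9 (y = -(2 - 4*5)*(-3)/6 = -(2 - 20)*(-3)/6 = -(-3)*(-3) = -⅙*54 = -9)
((-5)²*y)*q(-4, -5) = ((-5)²*(-9))*√((-5)² + (-4)²) = (25*(-9))*√(25 + 16) = -225*√41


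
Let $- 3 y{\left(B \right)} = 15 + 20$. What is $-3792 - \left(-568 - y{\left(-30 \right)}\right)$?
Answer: $- \frac{9707}{3} \approx -3235.7$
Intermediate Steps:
$y{\left(B \right)} = - \frac{35}{3}$ ($y{\left(B \right)} = - \frac{15 + 20}{3} = \left(- \frac{1}{3}\right) 35 = - \frac{35}{3}$)
$-3792 - \left(-568 - y{\left(-30 \right)}\right) = -3792 + \left(\left(- \frac{35}{3} + 590\right) - 22\right) = -3792 + \left(\frac{1735}{3} - 22\right) = -3792 + \frac{1669}{3} = - \frac{9707}{3}$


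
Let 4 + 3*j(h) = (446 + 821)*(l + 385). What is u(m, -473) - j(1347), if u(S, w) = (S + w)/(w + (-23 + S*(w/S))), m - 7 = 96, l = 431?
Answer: -111312998/323 ≈ -3.4462e+5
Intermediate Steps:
j(h) = 1033868/3 (j(h) = -4/3 + ((446 + 821)*(431 + 385))/3 = -4/3 + (1267*816)/3 = -4/3 + (⅓)*1033872 = -4/3 + 344624 = 1033868/3)
m = 103 (m = 7 + 96 = 103)
u(S, w) = (S + w)/(-23 + 2*w) (u(S, w) = (S + w)/(w + (-23 + w)) = (S + w)/(-23 + 2*w))
u(m, -473) - j(1347) = (103 - 473)/(-23 + 2*(-473)) - 1*1033868/3 = -370/(-23 - 946) - 1033868/3 = -370/(-969) - 1033868/3 = -1/969*(-370) - 1033868/3 = 370/969 - 1033868/3 = -111312998/323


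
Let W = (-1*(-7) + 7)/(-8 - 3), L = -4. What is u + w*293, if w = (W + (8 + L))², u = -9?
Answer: 262611/121 ≈ 2170.3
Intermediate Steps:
W = -14/11 (W = (7 + 7)/(-11) = 14*(-1/11) = -14/11 ≈ -1.2727)
w = 900/121 (w = (-14/11 + (8 - 4))² = (-14/11 + 4)² = (30/11)² = 900/121 ≈ 7.4380)
u + w*293 = -9 + (900/121)*293 = -9 + 263700/121 = 262611/121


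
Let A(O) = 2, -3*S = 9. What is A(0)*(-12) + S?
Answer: -27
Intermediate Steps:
S = -3 (S = -⅓*9 = -3)
A(0)*(-12) + S = 2*(-12) - 3 = -24 - 3 = -27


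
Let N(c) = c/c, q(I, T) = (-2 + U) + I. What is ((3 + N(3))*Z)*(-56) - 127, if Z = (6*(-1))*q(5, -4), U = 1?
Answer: 5249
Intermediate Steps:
q(I, T) = -1 + I (q(I, T) = (-2 + 1) + I = -1 + I)
N(c) = 1
Z = -24 (Z = (6*(-1))*(-1 + 5) = -6*4 = -24)
((3 + N(3))*Z)*(-56) - 127 = ((3 + 1)*(-24))*(-56) - 127 = (4*(-24))*(-56) - 127 = -96*(-56) - 127 = 5376 - 127 = 5249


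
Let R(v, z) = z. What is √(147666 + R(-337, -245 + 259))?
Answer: 4*√9230 ≈ 384.29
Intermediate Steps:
√(147666 + R(-337, -245 + 259)) = √(147666 + (-245 + 259)) = √(147666 + 14) = √147680 = 4*√9230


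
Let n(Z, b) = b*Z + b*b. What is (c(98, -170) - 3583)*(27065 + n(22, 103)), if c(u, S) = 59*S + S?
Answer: -550493020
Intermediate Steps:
c(u, S) = 60*S
n(Z, b) = b² + Z*b (n(Z, b) = Z*b + b² = b² + Z*b)
(c(98, -170) - 3583)*(27065 + n(22, 103)) = (60*(-170) - 3583)*(27065 + 103*(22 + 103)) = (-10200 - 3583)*(27065 + 103*125) = -13783*(27065 + 12875) = -13783*39940 = -550493020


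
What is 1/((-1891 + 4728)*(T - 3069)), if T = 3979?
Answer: 1/2581670 ≈ 3.8735e-7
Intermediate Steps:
1/((-1891 + 4728)*(T - 3069)) = 1/((-1891 + 4728)*(3979 - 3069)) = 1/(2837*910) = 1/2581670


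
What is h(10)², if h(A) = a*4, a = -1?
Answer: 16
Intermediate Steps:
h(A) = -4 (h(A) = -1*4 = -4)
h(10)² = (-4)² = 16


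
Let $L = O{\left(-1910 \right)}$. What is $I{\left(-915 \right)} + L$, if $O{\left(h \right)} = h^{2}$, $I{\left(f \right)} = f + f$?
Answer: $3646270$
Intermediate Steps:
$I{\left(f \right)} = 2 f$
$L = 3648100$ ($L = \left(-1910\right)^{2} = 3648100$)
$I{\left(-915 \right)} + L = 2 \left(-915\right) + 3648100 = -1830 + 3648100 = 3646270$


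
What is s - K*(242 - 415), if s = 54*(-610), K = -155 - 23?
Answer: -63734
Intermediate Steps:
K = -178
s = -32940
s - K*(242 - 415) = -32940 - (-178)*(242 - 415) = -32940 - (-178)*(-173) = -32940 - 1*30794 = -32940 - 30794 = -63734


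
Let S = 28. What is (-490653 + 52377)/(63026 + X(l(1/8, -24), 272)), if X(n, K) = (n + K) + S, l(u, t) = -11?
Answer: -146092/21105 ≈ -6.9221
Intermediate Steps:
X(n, K) = 28 + K + n (X(n, K) = (n + K) + 28 = (K + n) + 28 = 28 + K + n)
(-490653 + 52377)/(63026 + X(l(1/8, -24), 272)) = (-490653 + 52377)/(63026 + (28 + 272 - 11)) = -438276/(63026 + 289) = -438276/63315 = -438276*1/63315 = -146092/21105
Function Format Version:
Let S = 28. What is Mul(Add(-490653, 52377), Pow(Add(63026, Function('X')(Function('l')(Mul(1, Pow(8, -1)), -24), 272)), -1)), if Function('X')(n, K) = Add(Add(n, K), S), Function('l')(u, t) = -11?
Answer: Rational(-146092, 21105) ≈ -6.9221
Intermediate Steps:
Function('X')(n, K) = Add(28, K, n) (Function('X')(n, K) = Add(Add(n, K), 28) = Add(Add(K, n), 28) = Add(28, K, n))
Mul(Add(-490653, 52377), Pow(Add(63026, Function('X')(Function('l')(Mul(1, Pow(8, -1)), -24), 272)), -1)) = Mul(Add(-490653, 52377), Pow(Add(63026, Add(28, 272, -11)), -1)) = Mul(-438276, Pow(Add(63026, 289), -1)) = Mul(-438276, Pow(63315, -1)) = Mul(-438276, Rational(1, 63315)) = Rational(-146092, 21105)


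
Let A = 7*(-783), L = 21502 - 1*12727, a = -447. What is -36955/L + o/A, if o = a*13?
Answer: -1122658/356265 ≈ -3.1512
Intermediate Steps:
L = 8775 (L = 21502 - 12727 = 8775)
o = -5811 (o = -447*13 = -5811)
A = -5481
-36955/L + o/A = -36955/8775 - 5811/(-5481) = -36955*1/8775 - 5811*(-1/5481) = -7391/1755 + 1937/1827 = -1122658/356265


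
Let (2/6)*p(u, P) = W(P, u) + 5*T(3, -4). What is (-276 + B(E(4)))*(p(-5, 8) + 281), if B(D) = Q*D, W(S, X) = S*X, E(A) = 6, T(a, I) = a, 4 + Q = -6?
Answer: -69216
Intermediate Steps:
Q = -10 (Q = -4 - 6 = -10)
B(D) = -10*D
p(u, P) = 45 + 3*P*u (p(u, P) = 3*(P*u + 5*3) = 3*(P*u + 15) = 3*(15 + P*u) = 45 + 3*P*u)
(-276 + B(E(4)))*(p(-5, 8) + 281) = (-276 - 10*6)*((45 + 3*8*(-5)) + 281) = (-276 - 60)*((45 - 120) + 281) = -336*(-75 + 281) = -336*206 = -69216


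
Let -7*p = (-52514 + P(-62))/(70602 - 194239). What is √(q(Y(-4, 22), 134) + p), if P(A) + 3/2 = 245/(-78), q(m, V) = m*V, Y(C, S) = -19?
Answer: I*√2900620831384785873/33752901 ≈ 50.458*I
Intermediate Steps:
q(m, V) = V*m
P(A) = -181/39 (P(A) = -3/2 + 245/(-78) = -3/2 + 245*(-1/78) = -3/2 - 245/78 = -181/39)
p = -2048227/33752901 (p = -(-52514 - 181/39)/(7*(70602 - 194239)) = -(-2048227)/(273*(-123637)) = -(-2048227)*(-1)/(273*123637) = -⅐*2048227/4821843 = -2048227/33752901 ≈ -0.060683)
√(q(Y(-4, 22), 134) + p) = √(134*(-19) - 2048227/33752901) = √(-2546 - 2048227/33752901) = √(-85936934173/33752901) = I*√2900620831384785873/33752901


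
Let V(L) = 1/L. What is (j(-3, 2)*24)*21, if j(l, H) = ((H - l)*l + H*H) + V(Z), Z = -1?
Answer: -6048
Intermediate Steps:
j(l, H) = -1 + H**2 + l*(H - l) (j(l, H) = ((H - l)*l + H*H) + 1/(-1) = (l*(H - l) + H**2) - 1 = (H**2 + l*(H - l)) - 1 = -1 + H**2 + l*(H - l))
(j(-3, 2)*24)*21 = ((-1 + 2**2 - 1*(-3)**2 + 2*(-3))*24)*21 = ((-1 + 4 - 1*9 - 6)*24)*21 = ((-1 + 4 - 9 - 6)*24)*21 = -12*24*21 = -288*21 = -6048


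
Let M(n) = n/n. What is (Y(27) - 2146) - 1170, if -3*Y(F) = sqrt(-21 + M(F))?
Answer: -3316 - 2*I*sqrt(5)/3 ≈ -3316.0 - 1.4907*I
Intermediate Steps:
M(n) = 1
Y(F) = -2*I*sqrt(5)/3 (Y(F) = -sqrt(-21 + 1)/3 = -2*I*sqrt(5)/3)
(Y(27) - 2146) - 1170 = (-2*I*sqrt(5)/3 - 2146) - 1170 = (-2146 - 2*I*sqrt(5)/3) - 1170 = -3316 - 2*I*sqrt(5)/3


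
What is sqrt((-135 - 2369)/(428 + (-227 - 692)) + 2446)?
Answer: sqrt(590913590)/491 ≈ 49.509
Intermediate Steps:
sqrt((-135 - 2369)/(428 + (-227 - 692)) + 2446) = sqrt(-2504/(428 - 919) + 2446) = sqrt(-2504/(-491) + 2446) = sqrt(-2504*(-1/491) + 2446) = sqrt(2504/491 + 2446) = sqrt(1203490/491) = sqrt(590913590)/491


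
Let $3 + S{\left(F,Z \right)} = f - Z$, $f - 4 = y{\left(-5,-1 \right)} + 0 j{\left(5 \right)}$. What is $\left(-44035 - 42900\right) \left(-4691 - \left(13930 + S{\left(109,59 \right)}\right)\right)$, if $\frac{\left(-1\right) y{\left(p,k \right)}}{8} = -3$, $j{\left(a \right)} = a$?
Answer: $1615860845$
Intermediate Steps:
$y{\left(p,k \right)} = 24$ ($y{\left(p,k \right)} = \left(-8\right) \left(-3\right) = 24$)
$f = 28$ ($f = 4 + \left(24 + 0 \cdot 5\right) = 4 + \left(24 + 0\right) = 4 + 24 = 28$)
$S{\left(F,Z \right)} = 25 - Z$ ($S{\left(F,Z \right)} = -3 - \left(-28 + Z\right) = 25 - Z$)
$\left(-44035 - 42900\right) \left(-4691 - \left(13930 + S{\left(109,59 \right)}\right)\right) = \left(-44035 - 42900\right) \left(-4691 - \left(13955 - 59\right)\right) = - 86935 \left(-4691 - 13896\right) = \left(-86935\right) \left(-18587\right) = 1615860845$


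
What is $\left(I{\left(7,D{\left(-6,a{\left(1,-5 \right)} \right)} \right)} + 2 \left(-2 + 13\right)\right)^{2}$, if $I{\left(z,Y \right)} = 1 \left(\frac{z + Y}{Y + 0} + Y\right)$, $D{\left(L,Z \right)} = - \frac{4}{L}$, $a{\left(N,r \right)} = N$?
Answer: $\frac{42025}{36} \approx 1167.4$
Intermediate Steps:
$I{\left(z,Y \right)} = Y + \frac{Y + z}{Y}$ ($I{\left(z,Y \right)} = 1 \left(\frac{Y + z}{Y} + Y\right) = 1 \left(Y + \frac{Y + z}{Y}\right) = Y + \frac{Y + z}{Y}$)
$\left(I{\left(7,D{\left(-6,a{\left(1,-5 \right)} \right)} \right)} + 2 \left(-2 + 13\right)\right)^{2} = \left(\left(1 - \frac{4}{-6} + \frac{7}{\left(-4\right) \frac{1}{-6}}\right) + 2 \left(-2 + 13\right)\right)^{2} = \left(\left(1 - - \frac{2}{3} + \frac{7}{\left(-4\right) \left(- \frac{1}{6}\right)}\right) + 2 \cdot 11\right)^{2} = \left(\left(1 + \frac{2}{3} + \frac{7}{\frac{2}{3}}\right) + 22\right)^{2} = \left(\left(1 + \frac{2}{3} + 7 \cdot \frac{3}{2}\right) + 22\right)^{2} = \left(\left(1 + \frac{2}{3} + \frac{21}{2}\right) + 22\right)^{2} = \left(\frac{73}{6} + 22\right)^{2} = \left(\frac{205}{6}\right)^{2} = \frac{42025}{36}$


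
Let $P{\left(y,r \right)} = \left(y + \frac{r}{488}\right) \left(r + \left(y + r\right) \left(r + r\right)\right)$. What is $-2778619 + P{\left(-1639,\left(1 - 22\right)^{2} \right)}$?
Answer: $\frac{842956811173}{488} \approx 1.7274 \cdot 10^{9}$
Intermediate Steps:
$P{\left(y,r \right)} = \left(r + 2 r \left(r + y\right)\right) \left(y + \frac{r}{488}\right)$ ($P{\left(y,r \right)} = \left(y + r \frac{1}{488}\right) \left(r + \left(r + y\right) 2 r\right) = \left(y + \frac{r}{488}\right) \left(r + 2 r \left(r + y\right)\right) = \left(r + 2 r \left(r + y\right)\right) \left(y + \frac{r}{488}\right)$)
$-2778619 + P{\left(-1639,\left(1 - 22\right)^{2} \right)} = -2778619 + \frac{\left(1 - 22\right)^{2} \left(\left(1 - 22\right)^{2} + 2 \left(\left(1 - 22\right)^{2}\right)^{2} + 488 \left(-1639\right) + 976 \left(-1639\right)^{2} + 978 \left(1 - 22\right)^{2} \left(-1639\right)\right)}{488} = -2778619 + \frac{\left(-21\right)^{2} \left(\left(-21\right)^{2} + 2 \left(\left(-21\right)^{2}\right)^{2} - 799832 + 976 \cdot 2686321 + 978 \left(-21\right)^{2} \left(-1639\right)\right)}{488} = -2778619 + \frac{1}{488} \cdot 441 \left(441 + 2 \cdot 441^{2} - 799832 + 2621849296 + 978 \cdot 441 \left(-1639\right)\right) = -2778619 + \frac{1}{488} \cdot 441 \left(441 + 2 \cdot 194481 - 799832 + 2621849296 - 706897422\right) = -2778619 + \frac{1}{488} \cdot 441 \left(441 + 388962 - 799832 + 2621849296 - 706897422\right) = -2778619 + \frac{1}{488} \cdot 441 \cdot 1914541445 = -2778619 + \frac{844312777245}{488} = \frac{842956811173}{488}$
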